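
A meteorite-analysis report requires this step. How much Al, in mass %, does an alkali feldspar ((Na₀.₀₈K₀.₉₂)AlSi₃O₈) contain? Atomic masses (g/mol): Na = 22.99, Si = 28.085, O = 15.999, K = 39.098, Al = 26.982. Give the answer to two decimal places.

9.74 mass %

Molar mass of (Na₀.₀₈K₀.₉₂)AlSi₃O₈: 0.08·22.99 + 0.92·39.098 + 1·26.982 + 3·28.085 + 8·15.999 = 277.038 g/mol.
Mass of Al per formula unit: 1 × 26.982 = 26.982 g.
Weight fraction Al = 26.982 / 277.038 = 0.0974.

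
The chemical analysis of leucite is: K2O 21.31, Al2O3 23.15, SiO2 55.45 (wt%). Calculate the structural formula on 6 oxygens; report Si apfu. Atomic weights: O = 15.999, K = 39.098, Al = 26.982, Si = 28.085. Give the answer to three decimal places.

K2O: 21.31/94.195 = 0.22623 mol → 0.45246 mol K, 0.22623 mol O.
Al2O3: 23.15/101.961 = 0.22705 mol → 0.45410 mol Al, 0.68115 mol O.
SiO2: 55.45/60.083 = 0.92289 mol → 0.92289 mol Si, 1.84578 mol O.
Total oxygen = 2.75316 mol. Normalization factor = 6/2.75316 = 2.17931.
Si per 6 O = 0.92289 × 2.17931 = 2.011.

2.011 Si apfu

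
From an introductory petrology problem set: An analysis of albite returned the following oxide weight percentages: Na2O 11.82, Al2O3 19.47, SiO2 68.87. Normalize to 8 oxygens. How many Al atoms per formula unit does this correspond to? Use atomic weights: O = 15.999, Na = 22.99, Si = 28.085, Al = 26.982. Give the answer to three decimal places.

1.000 Al apfu

11.82 wt% Na2O ÷ 61.979 g/mol = 0.19071 mol, giving 0.38142 Na and 0.19071 O.
19.47 wt% Al2O3 ÷ 101.961 g/mol = 0.19096 mol, giving 0.38192 Al and 0.57288 O.
68.87 wt% SiO2 ÷ 60.083 g/mol = 1.14625 mol, giving 1.14625 Si and 2.29250 O.
Oxygen sums to 3.05609; scaling by 8/3.05609 = 2.61772 puts the formula on 8 O.
Al: 0.38192 × 2.61772 = 1.000 atoms per formula unit.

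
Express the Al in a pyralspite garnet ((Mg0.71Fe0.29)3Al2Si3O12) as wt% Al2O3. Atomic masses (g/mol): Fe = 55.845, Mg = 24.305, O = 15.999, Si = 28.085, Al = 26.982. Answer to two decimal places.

23.68 wt%

M((Mg0.71Fe0.29)3Al2Si3O12) = 430.562 g/mol; M(Al2O3) = 101.961 g/mol.
Moles Al2O3 per formula unit = 2 Al ÷ 2 = 1.0000.
Al2O3 fraction = (1.0000 × 101.961) / 430.562 = 101.961/430.562 = 0.2368.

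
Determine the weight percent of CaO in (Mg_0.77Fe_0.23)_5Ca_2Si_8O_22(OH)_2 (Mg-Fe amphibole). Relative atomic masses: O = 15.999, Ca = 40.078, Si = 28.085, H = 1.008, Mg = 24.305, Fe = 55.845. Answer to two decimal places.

Molar mass of (Mg_0.77Fe_0.23)_5Ca_2Si_8O_22(OH)_2 = 3.85*24.305 + 1.15*55.845 + 2*40.078 + 8*28.085 + 24*15.999 + 2*1.008 = 848.624 g/mol.
Each formula unit contains 2 Ca, equivalent to 2/1 = 2.0000 mol CaO.
M(CaO) = 1×40.078 + 1×15.999 = 56.077 g/mol.
Mass of CaO per formula unit = 2.0000 × 56.077 = 112.154 g.
CaO wt% = 112.154 / 848.624 × 100 = 13.22%.

13.22 wt%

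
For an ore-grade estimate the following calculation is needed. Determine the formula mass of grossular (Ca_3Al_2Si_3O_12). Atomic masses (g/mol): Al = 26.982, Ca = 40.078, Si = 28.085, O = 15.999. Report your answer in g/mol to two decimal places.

M = 3*40.078 + 2*26.982 + 3*28.085 + 12*15.999

450.44 g/mol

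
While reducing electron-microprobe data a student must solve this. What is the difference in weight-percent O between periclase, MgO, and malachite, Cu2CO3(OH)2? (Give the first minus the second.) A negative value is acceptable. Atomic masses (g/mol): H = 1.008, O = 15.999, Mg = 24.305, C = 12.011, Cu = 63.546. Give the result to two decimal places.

M(MgO) = 40.304 g/mol, so wt% O = 15.999/40.304 × 100 = 39.70%.
M(Cu2CO3(OH)2) = 221.114 g/mol, so wt% O = 79.995/221.114 × 100 = 36.18%.
39.70 − 36.18 = 3.52 pp.

3.52 percentage points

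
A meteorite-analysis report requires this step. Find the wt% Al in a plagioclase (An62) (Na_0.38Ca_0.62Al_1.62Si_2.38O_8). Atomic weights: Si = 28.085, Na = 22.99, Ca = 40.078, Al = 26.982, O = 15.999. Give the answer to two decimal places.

16.06 weight percent

M(Na_0.38Ca_0.62Al_1.62Si_2.38O_8) = 272.130 g/mol.
Al contributes 1.62 × 26.982 = 43.711 g per mole.
43.711/272.130 = 0.1606 → 16.06%.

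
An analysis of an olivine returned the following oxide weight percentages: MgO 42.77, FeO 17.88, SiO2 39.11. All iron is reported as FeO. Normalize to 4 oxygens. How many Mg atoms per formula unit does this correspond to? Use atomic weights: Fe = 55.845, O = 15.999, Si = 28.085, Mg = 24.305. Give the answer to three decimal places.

1.625 Mg apfu

MgO: 42.77/40.304 = 1.06118 mol → 1.06118 mol Mg, 1.06118 mol O.
FeO: 17.88/71.844 = 0.24887 mol → 0.24887 mol Fe, 0.24887 mol O.
SiO2: 39.11/60.083 = 0.65093 mol → 0.65093 mol Si, 1.30186 mol O.
Total oxygen = 2.61191 mol. Normalization factor = 4/2.61191 = 1.53145.
Mg per 4 O = 1.06118 × 1.53145 = 1.625.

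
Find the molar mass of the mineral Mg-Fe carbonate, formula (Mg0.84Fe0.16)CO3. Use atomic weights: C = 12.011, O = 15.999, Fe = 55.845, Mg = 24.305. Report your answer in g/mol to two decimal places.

89.36 g/mol

Mg: 0.84 × 24.305 = 20.4162
Fe: 0.16 × 55.845 = 8.9352
C: 1 × 12.011 = 12.0110
O: 3 × 15.999 = 47.9970
Summing the contributions gives the formula mass.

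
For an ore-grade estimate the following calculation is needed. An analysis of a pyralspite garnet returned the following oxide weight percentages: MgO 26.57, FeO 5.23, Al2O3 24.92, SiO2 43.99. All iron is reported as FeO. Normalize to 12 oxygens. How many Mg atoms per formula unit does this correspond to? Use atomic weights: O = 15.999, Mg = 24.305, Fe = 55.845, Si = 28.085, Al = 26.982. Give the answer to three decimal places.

MgO (M=40.304): mol = 0.65924; Mg = 0.65924, O = 0.65924.
FeO (M=71.844): mol = 0.07280; Fe = 0.07280, O = 0.07280.
Al2O3 (M=101.961): mol = 0.24441; Al = 0.48882, O = 0.73323.
SiO2 (M=60.083): mol = 0.73215; Si = 0.73215, O = 1.46430.
ΣO = 2.92957; factor = 12/ΣO = 4.09616.
Mg apfu = 0.65924 × 4.09616 = 2.700.

2.700 Mg apfu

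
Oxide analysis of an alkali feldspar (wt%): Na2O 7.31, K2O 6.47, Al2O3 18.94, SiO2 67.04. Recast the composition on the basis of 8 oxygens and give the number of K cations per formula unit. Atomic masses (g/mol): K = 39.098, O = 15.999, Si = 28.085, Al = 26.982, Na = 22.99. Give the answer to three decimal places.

7.31 wt% Na2O ÷ 61.979 g/mol = 0.11794 mol, giving 0.23588 Na and 0.11794 O.
6.47 wt% K2O ÷ 94.195 g/mol = 0.06869 mol, giving 0.13738 K and 0.06869 O.
18.94 wt% Al2O3 ÷ 101.961 g/mol = 0.18576 mol, giving 0.37152 Al and 0.55728 O.
67.04 wt% SiO2 ÷ 60.083 g/mol = 1.11579 mol, giving 1.11579 Si and 2.23158 O.
Oxygen sums to 2.97549; scaling by 8/2.97549 = 2.68863 puts the formula on 8 O.
K: 0.13738 × 2.68863 = 0.369 atoms per formula unit.

0.369 K apfu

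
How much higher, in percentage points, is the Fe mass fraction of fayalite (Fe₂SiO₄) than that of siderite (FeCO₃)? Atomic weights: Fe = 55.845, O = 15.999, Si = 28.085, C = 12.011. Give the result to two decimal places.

M(Fe₂SiO₄) = 203.771 g/mol, so wt% Fe = 111.690/203.771 × 100 = 54.81%.
M(FeCO₃) = 115.853 g/mol, so wt% Fe = 55.845/115.853 × 100 = 48.20%.
54.81 − 48.20 = 6.61 pp.

6.61 percentage points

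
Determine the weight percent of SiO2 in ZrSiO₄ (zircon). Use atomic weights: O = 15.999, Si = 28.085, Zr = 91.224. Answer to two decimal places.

32.78 wt%

M(ZrSiO₄) = 183.305 g/mol; M(SiO2) = 60.083 g/mol.
Moles SiO2 per formula unit = 1 Si ÷ 1 = 1.0000.
SiO2 fraction = (1.0000 × 60.083) / 183.305 = 60.083/183.305 = 0.3278.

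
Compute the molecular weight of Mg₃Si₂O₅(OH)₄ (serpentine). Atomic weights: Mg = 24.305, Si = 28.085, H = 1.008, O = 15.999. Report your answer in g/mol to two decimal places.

The formula mass is the sum 3·24.305 + 2·28.085 + 9·15.999 + 4·1.008.

277.11 g/mol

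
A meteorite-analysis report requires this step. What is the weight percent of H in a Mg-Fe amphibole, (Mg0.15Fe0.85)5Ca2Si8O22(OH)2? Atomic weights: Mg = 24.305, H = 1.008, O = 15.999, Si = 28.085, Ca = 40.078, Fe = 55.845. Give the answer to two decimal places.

M((Mg0.15Fe0.85)5Ca2Si8O22(OH)2) = 946.398 g/mol.
H contributes 2 × 1.008 = 2.016 g per mole.
2.016/946.398 = 0.0021 → 0.21%.

0.21 mass %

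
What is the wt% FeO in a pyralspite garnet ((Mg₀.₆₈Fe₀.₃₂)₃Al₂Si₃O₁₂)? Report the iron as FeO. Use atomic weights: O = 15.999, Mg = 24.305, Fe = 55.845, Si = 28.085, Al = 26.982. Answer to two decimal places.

Molar mass of (Mg₀.₆₈Fe₀.₃₂)₃Al₂Si₃O₁₂ = 2.04·24.305 + 0.96·55.845 + 2·26.982 + 3·28.085 + 12·15.999 = 433.400 g/mol.
Each formula unit contains 0.96 Fe, equivalent to 0.96/1 = 0.9600 mol FeO.
M(FeO) = 1×55.845 + 1×15.999 = 71.844 g/mol.
Mass of FeO per formula unit = 0.9600 × 71.844 = 68.970 g.
FeO wt% = 68.970 / 433.400 × 100 = 15.91%.

15.91 wt%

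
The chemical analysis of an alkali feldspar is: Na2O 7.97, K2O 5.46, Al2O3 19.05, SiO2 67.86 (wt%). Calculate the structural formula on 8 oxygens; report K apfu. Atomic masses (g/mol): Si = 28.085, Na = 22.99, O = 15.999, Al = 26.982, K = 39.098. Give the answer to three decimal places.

0.309 K apfu

7.97 wt% Na2O ÷ 61.979 g/mol = 0.12859 mol, giving 0.25718 Na and 0.12859 O.
5.46 wt% K2O ÷ 94.195 g/mol = 0.05796 mol, giving 0.11592 K and 0.05796 O.
19.05 wt% Al2O3 ÷ 101.961 g/mol = 0.18684 mol, giving 0.37368 Al and 0.56052 O.
67.86 wt% SiO2 ÷ 60.083 g/mol = 1.12944 mol, giving 1.12944 Si and 2.25888 O.
Oxygen sums to 3.00595; scaling by 8/3.00595 = 2.66139 puts the formula on 8 O.
K: 0.11592 × 2.66139 = 0.309 atoms per formula unit.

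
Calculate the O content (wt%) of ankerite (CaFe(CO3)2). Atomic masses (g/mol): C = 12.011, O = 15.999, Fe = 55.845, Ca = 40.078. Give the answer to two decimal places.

44.45 wt%

M(CaFe(CO3)2) = 215.939 g/mol.
O contributes 6 × 15.999 = 95.994 g per mole.
95.994/215.939 = 0.4445 → 44.45%.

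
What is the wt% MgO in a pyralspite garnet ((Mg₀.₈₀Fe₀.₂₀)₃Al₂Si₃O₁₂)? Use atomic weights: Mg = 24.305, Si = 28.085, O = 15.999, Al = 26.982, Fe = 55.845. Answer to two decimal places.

M((Mg₀.₈₀Fe₀.₂₀)₃Al₂Si₃O₁₂) = 422.046 g/mol; M(MgO) = 40.304 g/mol.
Moles MgO per formula unit = 2.40 Mg ÷ 1 = 2.4000.
MgO fraction = (2.4000 × 40.304) / 422.046 = 96.730/422.046 = 0.2292.

22.92 wt%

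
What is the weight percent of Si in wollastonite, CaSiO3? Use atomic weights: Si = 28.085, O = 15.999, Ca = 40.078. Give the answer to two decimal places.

Formula mass = 1×40.078 + 1×28.085 + 3×15.999 = 116.160 g/mol, of which 28.085 g is Si.
So Si makes up 28.085/116.160 = 0.2418 of the mass, i.e. 24.18%.

24.18 mass %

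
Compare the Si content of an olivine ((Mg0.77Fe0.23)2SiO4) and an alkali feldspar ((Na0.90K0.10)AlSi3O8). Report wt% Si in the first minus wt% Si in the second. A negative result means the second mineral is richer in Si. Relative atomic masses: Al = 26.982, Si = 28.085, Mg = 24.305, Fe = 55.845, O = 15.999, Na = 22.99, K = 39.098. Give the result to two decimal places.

M((Mg0.77Fe0.23)2SiO4) = 155.199 g/mol, so wt% Si = 28.085/155.199 × 100 = 18.10%.
M((Na0.90K0.10)AlSi3O8) = 263.830 g/mol, so wt% Si = 84.255/263.830 × 100 = 31.94%.
18.10 − 31.94 = -13.84 pp.

-13.84 percentage points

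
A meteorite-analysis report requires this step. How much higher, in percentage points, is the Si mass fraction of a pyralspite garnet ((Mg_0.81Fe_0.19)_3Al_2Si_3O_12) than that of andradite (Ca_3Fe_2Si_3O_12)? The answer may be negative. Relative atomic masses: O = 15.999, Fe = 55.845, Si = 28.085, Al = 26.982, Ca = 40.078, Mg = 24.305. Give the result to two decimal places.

3.43 percentage points

First mineral: 84.255 g Si in 421.100 g formula = 20.01 wt% Si.
Second mineral: 84.255 g Si in 508.167 g formula = 16.58 wt% Si.
20.01% − 16.58% gives a difference of 3.43 percentage points.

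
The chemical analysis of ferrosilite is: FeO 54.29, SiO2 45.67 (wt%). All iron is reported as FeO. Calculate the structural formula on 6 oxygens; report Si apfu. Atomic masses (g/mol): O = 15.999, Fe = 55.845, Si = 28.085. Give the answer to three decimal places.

2.004 Si apfu

FeO (M=71.844): mol = 0.75567; Fe = 0.75567, O = 0.75567.
SiO2 (M=60.083): mol = 0.76012; Si = 0.76012, O = 1.52024.
ΣO = 2.27591; factor = 6/ΣO = 2.63631.
Si apfu = 0.76012 × 2.63631 = 2.004.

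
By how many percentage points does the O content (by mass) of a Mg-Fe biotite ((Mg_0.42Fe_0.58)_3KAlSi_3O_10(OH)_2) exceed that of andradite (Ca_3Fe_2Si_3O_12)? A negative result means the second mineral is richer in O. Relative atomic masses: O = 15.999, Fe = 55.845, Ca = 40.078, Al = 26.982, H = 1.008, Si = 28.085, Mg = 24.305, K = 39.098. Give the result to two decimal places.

M((Mg_0.42Fe_0.58)_3KAlSi_3O_10(OH)_2) = 472.134 g/mol, so wt% O = 191.988/472.134 × 100 = 40.66%.
M(Ca_3Fe_2Si_3O_12) = 508.167 g/mol, so wt% O = 191.988/508.167 × 100 = 37.78%.
40.66 − 37.78 = 2.88 pp.

2.88 percentage points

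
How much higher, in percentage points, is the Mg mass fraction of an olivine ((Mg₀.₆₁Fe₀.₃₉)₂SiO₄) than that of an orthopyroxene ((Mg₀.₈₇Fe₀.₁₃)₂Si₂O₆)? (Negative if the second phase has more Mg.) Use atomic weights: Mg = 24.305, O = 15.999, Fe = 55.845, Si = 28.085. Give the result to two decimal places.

-2.30 percentage points

First mineral: 29.652 g Mg in 165.292 g formula = 17.94 wt% Mg.
Second mineral: 42.291 g Mg in 208.974 g formula = 20.24 wt% Mg.
17.94% − 20.24% gives a difference of -2.30 percentage points.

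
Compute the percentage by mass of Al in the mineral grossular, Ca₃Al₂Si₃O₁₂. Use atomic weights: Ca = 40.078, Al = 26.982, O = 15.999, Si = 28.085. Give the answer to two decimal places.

11.98 weight percent

M(Ca₃Al₂Si₃O₁₂) = 450.441 g/mol.
Al contributes 2 × 26.982 = 53.964 g per mole.
53.964/450.441 = 0.1198 → 11.98%.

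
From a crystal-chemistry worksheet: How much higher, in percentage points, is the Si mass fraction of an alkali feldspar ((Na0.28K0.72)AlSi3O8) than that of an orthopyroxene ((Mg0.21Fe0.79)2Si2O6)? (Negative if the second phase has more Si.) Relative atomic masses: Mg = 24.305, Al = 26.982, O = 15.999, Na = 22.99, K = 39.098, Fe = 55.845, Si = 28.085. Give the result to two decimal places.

Si in (Na0.28K0.72)AlSi3O8: molar mass 273.817 g/mol; 3×28.085 = 84.255 g → 30.77 wt%.
Si in (Mg0.21Fe0.79)2Si2O6: molar mass 250.607 g/mol; 2×28.085 = 56.170 g → 22.41 wt%.
Difference = 30.77 − 22.41 = 8.36 percentage points.

8.36 percentage points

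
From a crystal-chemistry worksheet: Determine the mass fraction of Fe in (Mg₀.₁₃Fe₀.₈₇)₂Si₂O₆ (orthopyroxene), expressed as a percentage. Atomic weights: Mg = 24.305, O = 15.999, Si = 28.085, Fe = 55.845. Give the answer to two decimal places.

M((Mg₀.₁₃Fe₀.₈₇)₂Si₂O₆) = 255.654 g/mol.
Fe contributes 1.74 × 55.845 = 97.170 g per mole.
97.170/255.654 = 0.3801 → 38.01%.

38.01 wt%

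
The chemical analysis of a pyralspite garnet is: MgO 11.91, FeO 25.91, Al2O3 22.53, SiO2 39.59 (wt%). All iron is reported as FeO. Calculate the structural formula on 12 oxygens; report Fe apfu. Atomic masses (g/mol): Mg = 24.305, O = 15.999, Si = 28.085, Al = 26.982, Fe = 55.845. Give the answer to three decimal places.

1.641 Fe apfu

11.91 wt% MgO ÷ 40.304 g/mol = 0.29550 mol, giving 0.29550 Mg and 0.29550 O.
25.91 wt% FeO ÷ 71.844 g/mol = 0.36064 mol, giving 0.36064 Fe and 0.36064 O.
22.53 wt% Al2O3 ÷ 101.961 g/mol = 0.22097 mol, giving 0.44194 Al and 0.66291 O.
39.59 wt% SiO2 ÷ 60.083 g/mol = 0.65892 mol, giving 0.65892 Si and 1.31784 O.
Oxygen sums to 2.63689; scaling by 12/2.63689 = 4.55082 puts the formula on 12 O.
Fe: 0.36064 × 4.55082 = 1.641 atoms per formula unit.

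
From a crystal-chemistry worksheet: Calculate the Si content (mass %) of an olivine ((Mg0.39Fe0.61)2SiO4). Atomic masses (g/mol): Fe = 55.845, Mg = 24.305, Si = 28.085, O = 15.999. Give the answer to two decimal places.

15.68 mass %

M((Mg0.39Fe0.61)2SiO4) = 179.170 g/mol.
Si contributes 1 × 28.085 = 28.085 g per mole.
28.085/179.170 = 0.1568 → 15.68%.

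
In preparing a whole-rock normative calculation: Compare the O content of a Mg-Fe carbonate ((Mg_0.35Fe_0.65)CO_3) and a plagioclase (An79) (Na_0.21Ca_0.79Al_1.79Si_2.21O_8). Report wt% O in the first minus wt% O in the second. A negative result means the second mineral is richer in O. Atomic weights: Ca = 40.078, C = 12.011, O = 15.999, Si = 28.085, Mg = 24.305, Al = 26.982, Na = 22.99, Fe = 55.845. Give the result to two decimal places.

O in (Mg_0.35Fe_0.65)CO_3: molar mass 104.814 g/mol; 3×15.999 = 47.997 g → 45.79 wt%.
O in Na_0.21Ca_0.79Al_1.79Si_2.21O_8: molar mass 274.847 g/mol; 8×15.999 = 127.992 g → 46.57 wt%.
Difference = 45.79 − 46.57 = -0.78 percentage points.

-0.78 percentage points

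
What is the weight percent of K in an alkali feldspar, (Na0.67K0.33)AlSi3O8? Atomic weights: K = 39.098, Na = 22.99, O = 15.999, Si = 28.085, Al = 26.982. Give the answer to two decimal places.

4.82 mass %

Formula mass = 0.67·22.99 + 0.33·39.098 + 1·26.982 + 3·28.085 + 8·15.999 = 267.535 g/mol, of which 12.902 g is K.
So K makes up 12.902/267.535 = 0.0482 of the mass, i.e. 4.82%.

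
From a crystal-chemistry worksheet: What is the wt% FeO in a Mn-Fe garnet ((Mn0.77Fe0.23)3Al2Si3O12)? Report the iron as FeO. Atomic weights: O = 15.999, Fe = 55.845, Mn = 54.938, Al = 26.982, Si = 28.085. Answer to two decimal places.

Molar mass of (Mn0.77Fe0.23)3Al2Si3O12 = 2.31×54.938 + 0.69×55.845 + 2×26.982 + 3×28.085 + 12×15.999 = 495.647 g/mol.
Each formula unit contains 0.69 Fe, equivalent to 0.69/1 = 0.6900 mol FeO.
M(FeO) = 1×55.845 + 1×15.999 = 71.844 g/mol.
Mass of FeO per formula unit = 0.6900 × 71.844 = 49.572 g.
FeO wt% = 49.572 / 495.647 × 100 = 10.00%.

10.00 wt%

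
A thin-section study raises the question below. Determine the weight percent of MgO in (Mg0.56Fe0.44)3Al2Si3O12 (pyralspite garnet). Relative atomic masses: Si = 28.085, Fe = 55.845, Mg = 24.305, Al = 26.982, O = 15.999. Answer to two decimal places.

15.22 wt%

Molar mass of (Mg0.56Fe0.44)3Al2Si3O12 = 1.68·24.305 + 1.32·55.845 + 2·26.982 + 3·28.085 + 12·15.999 = 444.755 g/mol.
Each formula unit contains 1.68 Mg, equivalent to 1.68/1 = 1.6800 mol MgO.
M(MgO) = 1×24.305 + 1×15.999 = 40.304 g/mol.
Mass of MgO per formula unit = 1.6800 × 40.304 = 67.711 g.
MgO wt% = 67.711 / 444.755 × 100 = 15.22%.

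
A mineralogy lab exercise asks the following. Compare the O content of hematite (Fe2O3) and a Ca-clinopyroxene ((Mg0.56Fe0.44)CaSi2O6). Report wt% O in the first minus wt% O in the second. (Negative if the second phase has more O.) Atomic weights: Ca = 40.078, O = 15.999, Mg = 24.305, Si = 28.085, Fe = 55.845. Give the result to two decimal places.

O in Fe2O3: molar mass 159.687 g/mol; 3×15.999 = 47.997 g → 30.06 wt%.
O in (Mg0.56Fe0.44)CaSi2O6: molar mass 230.425 g/mol; 6×15.999 = 95.994 g → 41.66 wt%.
Difference = 30.06 − 41.66 = -11.60 percentage points.

-11.60 percentage points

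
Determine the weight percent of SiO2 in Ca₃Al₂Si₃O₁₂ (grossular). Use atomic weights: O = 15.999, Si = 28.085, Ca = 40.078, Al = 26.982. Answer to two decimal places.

Molar mass of Ca₃Al₂Si₃O₁₂ = 3*40.078 + 2*26.982 + 3*28.085 + 12*15.999 = 450.441 g/mol.
Each formula unit contains 3 Si, equivalent to 3/1 = 3.0000 mol SiO2.
M(SiO2) = 1×28.085 + 2×15.999 = 60.083 g/mol.
Mass of SiO2 per formula unit = 3.0000 × 60.083 = 180.249 g.
SiO2 wt% = 180.249 / 450.441 × 100 = 40.02%.

40.02 wt%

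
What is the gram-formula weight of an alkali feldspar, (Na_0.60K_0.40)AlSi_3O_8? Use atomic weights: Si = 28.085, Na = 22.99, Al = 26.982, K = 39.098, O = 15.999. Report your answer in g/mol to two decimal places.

M = 0.60×22.99 + 0.40×39.098 + 1×26.982 + 3×28.085 + 8×15.999

268.66 g/mol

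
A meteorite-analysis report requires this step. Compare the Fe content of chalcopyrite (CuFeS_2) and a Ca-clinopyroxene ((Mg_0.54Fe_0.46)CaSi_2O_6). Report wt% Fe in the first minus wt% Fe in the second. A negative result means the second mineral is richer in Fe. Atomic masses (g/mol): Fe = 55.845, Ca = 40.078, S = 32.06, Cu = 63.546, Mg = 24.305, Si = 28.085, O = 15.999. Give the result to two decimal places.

19.31 percentage points

First mineral: 55.845 g Fe in 183.511 g formula = 30.43 wt% Fe.
Second mineral: 25.689 g Fe in 231.055 g formula = 11.12 wt% Fe.
30.43% − 11.12% gives a difference of 19.31 percentage points.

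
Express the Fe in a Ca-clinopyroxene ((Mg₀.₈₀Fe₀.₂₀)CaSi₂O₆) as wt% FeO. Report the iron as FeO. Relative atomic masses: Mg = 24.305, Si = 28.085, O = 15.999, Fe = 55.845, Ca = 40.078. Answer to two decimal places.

Molar mass of (Mg₀.₈₀Fe₀.₂₀)CaSi₂O₆ = 0.80×24.305 + 0.20×55.845 + 1×40.078 + 2×28.085 + 6×15.999 = 222.855 g/mol.
Each formula unit contains 0.20 Fe, equivalent to 0.20/1 = 0.2000 mol FeO.
M(FeO) = 1×55.845 + 1×15.999 = 71.844 g/mol.
Mass of FeO per formula unit = 0.2000 × 71.844 = 14.369 g.
FeO wt% = 14.369 / 222.855 × 100 = 6.45%.

6.45 wt%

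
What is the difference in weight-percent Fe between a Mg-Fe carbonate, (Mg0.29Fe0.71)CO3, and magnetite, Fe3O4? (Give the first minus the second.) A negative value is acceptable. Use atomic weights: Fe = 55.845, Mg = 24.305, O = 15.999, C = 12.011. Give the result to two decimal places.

-35.20 percentage points

First mineral: 39.650 g Fe in 106.706 g formula = 37.16 wt% Fe.
Second mineral: 167.535 g Fe in 231.531 g formula = 72.36 wt% Fe.
37.16% − 72.36% gives a difference of -35.20 percentage points.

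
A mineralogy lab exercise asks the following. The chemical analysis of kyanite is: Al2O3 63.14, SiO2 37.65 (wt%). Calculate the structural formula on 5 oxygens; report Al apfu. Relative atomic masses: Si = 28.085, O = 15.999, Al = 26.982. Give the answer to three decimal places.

1.991 Al apfu

Al2O3: 63.14/101.961 = 0.61926 mol → 1.23852 mol Al, 1.85778 mol O.
SiO2: 37.65/60.083 = 0.62663 mol → 0.62663 mol Si, 1.25326 mol O.
Total oxygen = 3.11104 mol. Normalization factor = 5/3.11104 = 1.60718.
Al per 5 O = 1.23852 × 1.60718 = 1.991.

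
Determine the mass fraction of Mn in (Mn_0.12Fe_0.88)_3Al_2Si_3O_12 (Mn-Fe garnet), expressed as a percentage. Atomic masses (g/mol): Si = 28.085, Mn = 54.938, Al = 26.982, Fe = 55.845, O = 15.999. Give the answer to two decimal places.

Formula mass = 0.36·54.938 + 2.64·55.845 + 2·26.982 + 3·28.085 + 12·15.999 = 497.415 g/mol, of which 19.778 g is Mn.
So Mn makes up 19.778/497.415 = 0.0398 of the mass, i.e. 3.98%.

3.98 mass %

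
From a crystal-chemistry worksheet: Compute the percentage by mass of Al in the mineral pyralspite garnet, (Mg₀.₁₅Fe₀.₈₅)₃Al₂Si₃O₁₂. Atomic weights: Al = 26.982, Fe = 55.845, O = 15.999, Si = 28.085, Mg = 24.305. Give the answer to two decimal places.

Molar mass of (Mg₀.₁₅Fe₀.₈₅)₃Al₂Si₃O₁₂: 0.45·24.305 + 2.55·55.845 + 2·26.982 + 3·28.085 + 12·15.999 = 483.549 g/mol.
Mass of Al per formula unit: 2 × 26.982 = 53.964 g.
Weight fraction Al = 53.964 / 483.549 = 0.1116.

11.16 weight percent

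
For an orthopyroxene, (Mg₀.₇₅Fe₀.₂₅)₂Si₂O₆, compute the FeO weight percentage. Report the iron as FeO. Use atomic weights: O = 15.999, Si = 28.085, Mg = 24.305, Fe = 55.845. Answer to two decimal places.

16.59 wt%

Molar mass of (Mg₀.₇₅Fe₀.₂₅)₂Si₂O₆ = 1.50·24.305 + 0.50·55.845 + 2·28.085 + 6·15.999 = 216.544 g/mol.
Each formula unit contains 0.50 Fe, equivalent to 0.50/1 = 0.5000 mol FeO.
M(FeO) = 1×55.845 + 1×15.999 = 71.844 g/mol.
Mass of FeO per formula unit = 0.5000 × 71.844 = 35.922 g.
FeO wt% = 35.922 / 216.544 × 100 = 16.59%.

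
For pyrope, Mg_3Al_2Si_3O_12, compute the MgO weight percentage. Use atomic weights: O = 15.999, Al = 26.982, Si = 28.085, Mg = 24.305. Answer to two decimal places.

29.99 wt%

Formula mass = 403.122 g/mol.
3 Mg → 3.0000 mol MgO per formula unit; M(MgO) = 40.304, so MgO mass = 120.912 g.
120.912/403.122 × 100 = 29.99 wt%.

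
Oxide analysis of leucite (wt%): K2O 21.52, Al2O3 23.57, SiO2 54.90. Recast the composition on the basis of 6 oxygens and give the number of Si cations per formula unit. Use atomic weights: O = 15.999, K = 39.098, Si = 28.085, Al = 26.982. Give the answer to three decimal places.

1.994 Si apfu

21.52 wt% K2O ÷ 94.195 g/mol = 0.22846 mol, giving 0.45692 K and 0.22846 O.
23.57 wt% Al2O3 ÷ 101.961 g/mol = 0.23117 mol, giving 0.46234 Al and 0.69351 O.
54.90 wt% SiO2 ÷ 60.083 g/mol = 0.91374 mol, giving 0.91374 Si and 1.82748 O.
Oxygen sums to 2.74945; scaling by 6/2.74945 = 2.18225 puts the formula on 6 O.
Si: 0.91374 × 2.18225 = 1.994 atoms per formula unit.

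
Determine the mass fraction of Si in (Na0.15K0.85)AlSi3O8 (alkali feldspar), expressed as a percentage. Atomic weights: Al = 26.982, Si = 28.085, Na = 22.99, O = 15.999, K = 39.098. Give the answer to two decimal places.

30.54 weight percent

Molar mass of (Na0.15K0.85)AlSi3O8: 0.15*22.99 + 0.85*39.098 + 1*26.982 + 3*28.085 + 8*15.999 = 275.911 g/mol.
Mass of Si per formula unit: 3 × 28.085 = 84.255 g.
Weight fraction Si = 84.255 / 275.911 = 0.3054.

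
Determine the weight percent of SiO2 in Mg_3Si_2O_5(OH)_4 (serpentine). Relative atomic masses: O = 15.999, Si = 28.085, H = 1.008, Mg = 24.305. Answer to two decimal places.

Molar mass of Mg_3Si_2O_5(OH)_4 = 3*24.305 + 2*28.085 + 9*15.999 + 4*1.008 = 277.108 g/mol.
Each formula unit contains 2 Si, equivalent to 2/1 = 2.0000 mol SiO2.
M(SiO2) = 1×28.085 + 2×15.999 = 60.083 g/mol.
Mass of SiO2 per formula unit = 2.0000 × 60.083 = 120.166 g.
SiO2 wt% = 120.166 / 277.108 × 100 = 43.36%.

43.36 wt%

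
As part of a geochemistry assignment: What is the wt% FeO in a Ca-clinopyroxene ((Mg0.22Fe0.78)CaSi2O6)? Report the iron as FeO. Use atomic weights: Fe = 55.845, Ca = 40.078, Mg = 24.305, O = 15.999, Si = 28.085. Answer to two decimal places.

23.24 wt%

Formula mass = 241.148 g/mol.
0.78 Fe → 0.7800 mol FeO per formula unit; M(FeO) = 71.844, so FeO mass = 56.038 g.
56.038/241.148 × 100 = 23.24 wt%.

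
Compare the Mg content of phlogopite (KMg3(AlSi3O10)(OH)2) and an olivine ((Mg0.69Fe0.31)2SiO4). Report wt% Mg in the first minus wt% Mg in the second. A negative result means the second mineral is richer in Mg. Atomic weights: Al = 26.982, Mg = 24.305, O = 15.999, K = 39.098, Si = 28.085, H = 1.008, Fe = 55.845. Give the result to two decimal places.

M(KMg3(AlSi3O10)(OH)2) = 417.254 g/mol, so wt% Mg = 72.915/417.254 × 100 = 17.47%.
M((Mg0.69Fe0.31)2SiO4) = 160.246 g/mol, so wt% Mg = 33.541/160.246 × 100 = 20.93%.
17.47 − 20.93 = -3.46 pp.

-3.46 percentage points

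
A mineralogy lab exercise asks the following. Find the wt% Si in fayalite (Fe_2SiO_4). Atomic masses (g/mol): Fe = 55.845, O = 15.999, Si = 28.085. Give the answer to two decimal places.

13.78 weight percent

Formula mass = 2*55.845 + 1*28.085 + 4*15.999 = 203.771 g/mol, of which 28.085 g is Si.
So Si makes up 28.085/203.771 = 0.1378 of the mass, i.e. 13.78%.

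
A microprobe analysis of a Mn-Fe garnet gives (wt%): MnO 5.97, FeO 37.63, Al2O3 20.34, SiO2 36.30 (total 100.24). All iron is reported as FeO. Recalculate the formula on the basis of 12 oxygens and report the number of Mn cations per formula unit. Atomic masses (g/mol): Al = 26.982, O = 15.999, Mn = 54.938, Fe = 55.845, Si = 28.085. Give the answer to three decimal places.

0.418 Mn apfu

MnO (M=70.937): mol = 0.08416; Mn = 0.08416, O = 0.08416.
FeO (M=71.844): mol = 0.52377; Fe = 0.52377, O = 0.52377.
Al2O3 (M=101.961): mol = 0.19949; Al = 0.39898, O = 0.59847.
SiO2 (M=60.083): mol = 0.60416; Si = 0.60416, O = 1.20832.
ΣO = 2.41472; factor = 12/ΣO = 4.96952.
Mn apfu = 0.08416 × 4.96952 = 0.418.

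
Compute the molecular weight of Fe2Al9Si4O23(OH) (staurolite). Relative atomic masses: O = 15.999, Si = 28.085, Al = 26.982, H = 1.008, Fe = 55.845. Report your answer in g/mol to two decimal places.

The formula mass is the sum 2×55.845 + 9×26.982 + 4×28.085 + 24×15.999 + 1×1.008.

851.85 g/mol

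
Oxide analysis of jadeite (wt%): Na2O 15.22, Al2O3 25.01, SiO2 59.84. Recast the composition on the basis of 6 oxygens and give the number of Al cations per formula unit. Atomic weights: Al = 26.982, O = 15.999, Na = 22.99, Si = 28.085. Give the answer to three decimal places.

15.22 wt% Na2O ÷ 61.979 g/mol = 0.24557 mol, giving 0.49114 Na and 0.24557 O.
25.01 wt% Al2O3 ÷ 101.961 g/mol = 0.24529 mol, giving 0.49058 Al and 0.73587 O.
59.84 wt% SiO2 ÷ 60.083 g/mol = 0.99596 mol, giving 0.99596 Si and 1.99192 O.
Oxygen sums to 2.97336; scaling by 6/2.97336 = 2.01792 puts the formula on 6 O.
Al: 0.49058 × 2.01792 = 0.990 atoms per formula unit.

0.990 Al apfu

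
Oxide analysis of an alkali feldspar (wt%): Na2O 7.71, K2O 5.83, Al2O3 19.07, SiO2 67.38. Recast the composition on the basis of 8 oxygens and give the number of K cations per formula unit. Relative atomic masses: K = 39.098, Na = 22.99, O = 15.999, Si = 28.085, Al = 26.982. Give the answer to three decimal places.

0.331 K apfu

7.71 wt% Na2O ÷ 61.979 g/mol = 0.12440 mol, giving 0.24880 Na and 0.12440 O.
5.83 wt% K2O ÷ 94.195 g/mol = 0.06189 mol, giving 0.12378 K and 0.06189 O.
19.07 wt% Al2O3 ÷ 101.961 g/mol = 0.18703 mol, giving 0.37406 Al and 0.56109 O.
67.38 wt% SiO2 ÷ 60.083 g/mol = 1.12145 mol, giving 1.12145 Si and 2.24290 O.
Oxygen sums to 2.99028; scaling by 8/2.99028 = 2.67533 puts the formula on 8 O.
K: 0.12378 × 2.67533 = 0.331 atoms per formula unit.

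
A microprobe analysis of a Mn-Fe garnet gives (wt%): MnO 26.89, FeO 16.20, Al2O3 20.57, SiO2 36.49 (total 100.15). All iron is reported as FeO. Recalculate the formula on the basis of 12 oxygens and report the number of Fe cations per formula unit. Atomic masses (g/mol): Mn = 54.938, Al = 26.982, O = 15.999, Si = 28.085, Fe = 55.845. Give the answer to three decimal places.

MnO: 26.89/70.937 = 0.37907 mol → 0.37907 mol Mn, 0.37907 mol O.
FeO: 16.20/71.844 = 0.22549 mol → 0.22549 mol Fe, 0.22549 mol O.
Al2O3: 20.57/101.961 = 0.20174 mol → 0.40348 mol Al, 0.60522 mol O.
SiO2: 36.49/60.083 = 0.60733 mol → 0.60733 mol Si, 1.21466 mol O.
Total oxygen = 2.42444 mol. Normalization factor = 12/2.42444 = 4.94960.
Fe per 12 O = 0.22549 × 4.94960 = 1.116.

1.116 Fe apfu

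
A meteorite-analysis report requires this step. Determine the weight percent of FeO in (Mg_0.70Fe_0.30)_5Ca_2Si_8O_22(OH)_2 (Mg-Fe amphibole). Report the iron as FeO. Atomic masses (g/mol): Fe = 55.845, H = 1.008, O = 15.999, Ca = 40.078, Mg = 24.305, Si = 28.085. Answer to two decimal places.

12.54 wt%

Molar mass of (Mg_0.70Fe_0.30)_5Ca_2Si_8O_22(OH)_2 = 3.50×24.305 + 1.50×55.845 + 2×40.078 + 8×28.085 + 24×15.999 + 2×1.008 = 859.663 g/mol.
Each formula unit contains 1.50 Fe, equivalent to 1.50/1 = 1.5000 mol FeO.
M(FeO) = 1×55.845 + 1×15.999 = 71.844 g/mol.
Mass of FeO per formula unit = 1.5000 × 71.844 = 107.766 g.
FeO wt% = 107.766 / 859.663 × 100 = 12.54%.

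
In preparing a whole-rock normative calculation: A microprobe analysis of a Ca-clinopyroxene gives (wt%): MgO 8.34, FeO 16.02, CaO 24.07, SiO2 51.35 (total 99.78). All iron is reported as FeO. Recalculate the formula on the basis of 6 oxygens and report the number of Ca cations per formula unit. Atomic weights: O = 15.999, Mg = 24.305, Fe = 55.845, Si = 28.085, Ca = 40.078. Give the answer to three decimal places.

8.34 wt% MgO ÷ 40.304 g/mol = 0.20693 mol, giving 0.20693 Mg and 0.20693 O.
16.02 wt% FeO ÷ 71.844 g/mol = 0.22298 mol, giving 0.22298 Fe and 0.22298 O.
24.07 wt% CaO ÷ 56.077 g/mol = 0.42923 mol, giving 0.42923 Ca and 0.42923 O.
51.35 wt% SiO2 ÷ 60.083 g/mol = 0.85465 mol, giving 0.85465 Si and 1.70930 O.
Oxygen sums to 2.56844; scaling by 6/2.56844 = 2.33605 puts the formula on 6 O.
Ca: 0.42923 × 2.33605 = 1.003 atoms per formula unit.

1.003 Ca apfu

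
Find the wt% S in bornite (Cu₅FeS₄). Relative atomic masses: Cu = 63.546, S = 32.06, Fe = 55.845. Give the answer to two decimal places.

25.56 wt%

M(Cu₅FeS₄) = 501.815 g/mol.
S contributes 4 × 32.06 = 128.240 g per mole.
128.240/501.815 = 0.2556 → 25.56%.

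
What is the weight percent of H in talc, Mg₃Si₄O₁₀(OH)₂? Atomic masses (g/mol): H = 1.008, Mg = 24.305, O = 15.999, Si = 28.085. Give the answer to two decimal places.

Molar mass of Mg₃Si₄O₁₀(OH)₂: 3*24.305 + 4*28.085 + 12*15.999 + 2*1.008 = 379.259 g/mol.
Mass of H per formula unit: 2 × 1.008 = 2.016 g.
Weight fraction H = 2.016 / 379.259 = 0.0053.

0.53 mass %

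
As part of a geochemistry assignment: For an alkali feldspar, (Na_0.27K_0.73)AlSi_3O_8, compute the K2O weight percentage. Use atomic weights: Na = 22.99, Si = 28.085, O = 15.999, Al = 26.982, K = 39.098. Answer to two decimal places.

12.55 wt%

Molar mass of (Na_0.27K_0.73)AlSi_3O_8 = 0.27*22.99 + 0.73*39.098 + 1*26.982 + 3*28.085 + 8*15.999 = 273.978 g/mol.
Each formula unit contains 0.73 K, equivalent to 0.73/2 = 0.3650 mol K2O.
M(K2O) = 2×39.098 + 1×15.999 = 94.195 g/mol.
Mass of K2O per formula unit = 0.3650 × 94.195 = 34.381 g.
K2O wt% = 34.381 / 273.978 × 100 = 12.55%.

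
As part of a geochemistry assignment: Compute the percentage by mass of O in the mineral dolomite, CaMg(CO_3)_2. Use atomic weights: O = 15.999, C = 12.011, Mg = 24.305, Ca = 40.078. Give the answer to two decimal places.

52.06 mass %

M(CaMg(CO_3)_2) = 184.399 g/mol.
O contributes 6 × 15.999 = 95.994 g per mole.
95.994/184.399 = 0.5206 → 52.06%.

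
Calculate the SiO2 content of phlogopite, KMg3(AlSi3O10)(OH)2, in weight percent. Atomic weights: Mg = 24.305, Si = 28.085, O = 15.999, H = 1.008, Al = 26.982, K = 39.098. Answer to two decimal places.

Formula mass = 417.254 g/mol.
3 Si → 3.0000 mol SiO2 per formula unit; M(SiO2) = 60.083, so SiO2 mass = 180.249 g.
180.249/417.254 × 100 = 43.20 wt%.

43.20 wt%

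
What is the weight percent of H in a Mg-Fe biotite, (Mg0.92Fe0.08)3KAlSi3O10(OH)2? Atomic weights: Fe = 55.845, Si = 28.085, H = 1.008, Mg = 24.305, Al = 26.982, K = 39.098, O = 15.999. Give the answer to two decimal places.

Molar mass of (Mg0.92Fe0.08)3KAlSi3O10(OH)2: 2.76*24.305 + 0.24*55.845 + 1*39.098 + 1*26.982 + 3*28.085 + 12*15.999 + 2*1.008 = 424.824 g/mol.
Mass of H per formula unit: 2 × 1.008 = 2.016 g.
Weight fraction H = 2.016 / 424.824 = 0.0047.

0.47 mass %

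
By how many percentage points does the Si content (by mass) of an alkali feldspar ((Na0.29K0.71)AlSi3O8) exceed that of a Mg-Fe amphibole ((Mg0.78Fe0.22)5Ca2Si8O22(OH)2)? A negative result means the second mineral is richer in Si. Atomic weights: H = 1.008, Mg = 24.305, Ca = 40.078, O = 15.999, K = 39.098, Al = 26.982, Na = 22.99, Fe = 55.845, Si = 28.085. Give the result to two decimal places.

Si in (Na0.29K0.71)AlSi3O8: molar mass 273.656 g/mol; 3×28.085 = 84.255 g → 30.79 wt%.
Si in (Mg0.78Fe0.22)5Ca2Si8O22(OH)2: molar mass 847.047 g/mol; 8×28.085 = 224.680 g → 26.53 wt%.
Difference = 30.79 − 26.53 = 4.26 percentage points.

4.26 percentage points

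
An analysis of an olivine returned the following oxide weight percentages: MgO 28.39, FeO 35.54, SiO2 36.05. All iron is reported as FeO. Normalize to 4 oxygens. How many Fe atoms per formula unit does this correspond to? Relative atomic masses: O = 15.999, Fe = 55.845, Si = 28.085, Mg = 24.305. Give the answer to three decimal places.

0.825 Fe apfu

MgO (M=40.304): mol = 0.70440; Mg = 0.70440, O = 0.70440.
FeO (M=71.844): mol = 0.49468; Fe = 0.49468, O = 0.49468.
SiO2 (M=60.083): mol = 0.60000; Si = 0.60000, O = 1.20000.
ΣO = 2.39908; factor = 4/ΣO = 1.66731.
Fe apfu = 0.49468 × 1.66731 = 0.825.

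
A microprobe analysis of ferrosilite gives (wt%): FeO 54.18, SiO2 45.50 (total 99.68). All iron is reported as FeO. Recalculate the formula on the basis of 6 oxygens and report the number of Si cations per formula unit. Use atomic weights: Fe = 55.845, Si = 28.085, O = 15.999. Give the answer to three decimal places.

2.003 Si apfu

FeO (M=71.844): mol = 0.75413; Fe = 0.75413, O = 0.75413.
SiO2 (M=60.083): mol = 0.75729; Si = 0.75729, O = 1.51458.
ΣO = 2.26871; factor = 6/ΣO = 2.64467.
Si apfu = 0.75729 × 2.64467 = 2.003.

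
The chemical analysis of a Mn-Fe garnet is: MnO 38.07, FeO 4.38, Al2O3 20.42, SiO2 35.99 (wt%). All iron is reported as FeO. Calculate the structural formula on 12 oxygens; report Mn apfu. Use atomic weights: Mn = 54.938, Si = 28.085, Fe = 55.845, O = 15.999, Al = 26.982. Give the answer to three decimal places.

MnO (M=70.937): mol = 0.53667; Mn = 0.53667, O = 0.53667.
FeO (M=71.844): mol = 0.06097; Fe = 0.06097, O = 0.06097.
Al2O3 (M=101.961): mol = 0.20027; Al = 0.40054, O = 0.60081.
SiO2 (M=60.083): mol = 0.59900; Si = 0.59900, O = 1.19800.
ΣO = 2.39645; factor = 12/ΣO = 5.00741.
Mn apfu = 0.53667 × 5.00741 = 2.687.

2.687 Mn apfu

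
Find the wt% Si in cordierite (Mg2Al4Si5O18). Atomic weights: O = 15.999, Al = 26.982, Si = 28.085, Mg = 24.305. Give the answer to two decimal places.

M(Mg2Al4Si5O18) = 584.945 g/mol.
Si contributes 5 × 28.085 = 140.425 g per mole.
140.425/584.945 = 0.2401 → 24.01%.

24.01 mass %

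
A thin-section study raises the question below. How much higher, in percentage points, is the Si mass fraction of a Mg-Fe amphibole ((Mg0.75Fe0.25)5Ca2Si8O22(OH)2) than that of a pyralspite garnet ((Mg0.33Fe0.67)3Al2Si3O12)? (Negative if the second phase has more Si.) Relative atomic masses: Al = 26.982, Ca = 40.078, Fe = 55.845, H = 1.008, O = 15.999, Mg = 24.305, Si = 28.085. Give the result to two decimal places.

8.32 percentage points

M((Mg0.75Fe0.25)5Ca2Si8O22(OH)2) = 851.778 g/mol, so wt% Si = 224.680/851.778 × 100 = 26.38%.
M((Mg0.33Fe0.67)3Al2Si3O12) = 466.517 g/mol, so wt% Si = 84.255/466.517 × 100 = 18.06%.
26.38 − 18.06 = 8.32 pp.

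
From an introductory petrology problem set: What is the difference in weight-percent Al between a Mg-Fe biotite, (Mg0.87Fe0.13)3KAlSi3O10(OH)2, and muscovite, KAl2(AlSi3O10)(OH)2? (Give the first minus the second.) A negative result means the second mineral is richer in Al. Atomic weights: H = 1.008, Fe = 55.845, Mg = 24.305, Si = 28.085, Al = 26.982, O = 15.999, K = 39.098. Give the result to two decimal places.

First mineral: 26.982 g Al in 429.555 g formula = 6.28 wt% Al.
Second mineral: 80.946 g Al in 398.303 g formula = 20.32 wt% Al.
6.28% − 20.32% gives a difference of -14.04 percentage points.

-14.04 percentage points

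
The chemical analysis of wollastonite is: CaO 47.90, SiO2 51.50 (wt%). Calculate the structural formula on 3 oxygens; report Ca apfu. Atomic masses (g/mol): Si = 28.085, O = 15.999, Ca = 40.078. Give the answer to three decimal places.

0.998 Ca apfu

47.90 wt% CaO ÷ 56.077 g/mol = 0.85418 mol, giving 0.85418 Ca and 0.85418 O.
51.50 wt% SiO2 ÷ 60.083 g/mol = 0.85715 mol, giving 0.85715 Si and 1.71430 O.
Oxygen sums to 2.56848; scaling by 3/2.56848 = 1.16801 puts the formula on 3 O.
Ca: 0.85418 × 1.16801 = 0.998 atoms per formula unit.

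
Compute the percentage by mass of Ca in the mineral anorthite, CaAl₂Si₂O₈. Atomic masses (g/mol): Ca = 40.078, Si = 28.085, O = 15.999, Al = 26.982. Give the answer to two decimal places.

M(CaAl₂Si₂O₈) = 278.204 g/mol.
Ca contributes 1 × 40.078 = 40.078 g per mole.
40.078/278.204 = 0.1441 → 14.41%.

14.41 wt%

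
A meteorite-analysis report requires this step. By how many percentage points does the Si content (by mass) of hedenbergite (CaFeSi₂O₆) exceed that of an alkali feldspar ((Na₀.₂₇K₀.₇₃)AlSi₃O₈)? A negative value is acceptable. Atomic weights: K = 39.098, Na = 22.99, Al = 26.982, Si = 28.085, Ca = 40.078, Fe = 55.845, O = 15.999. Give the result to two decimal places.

First mineral: 56.170 g Si in 248.087 g formula = 22.64 wt% Si.
Second mineral: 84.255 g Si in 273.978 g formula = 30.75 wt% Si.
22.64% − 30.75% gives a difference of -8.11 percentage points.

-8.11 percentage points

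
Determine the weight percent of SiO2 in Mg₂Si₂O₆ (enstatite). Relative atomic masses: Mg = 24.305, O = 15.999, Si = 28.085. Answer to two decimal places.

M(Mg₂Si₂O₆) = 200.774 g/mol; M(SiO2) = 60.083 g/mol.
Moles SiO2 per formula unit = 2 Si ÷ 1 = 2.0000.
SiO2 fraction = (2.0000 × 60.083) / 200.774 = 120.166/200.774 = 0.5985.

59.85 wt%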